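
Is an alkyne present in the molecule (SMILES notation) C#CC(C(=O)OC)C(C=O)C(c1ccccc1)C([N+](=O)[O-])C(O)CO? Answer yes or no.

Taking each segment in turn:
  HC≡C: C≡C triple bond → alkyne.
  CH(COOCH3): pendant –COOCH3: carbonyl C bonded to C and –OCH3 → ester.
  CH(CHO): pendant –CHO: carbonyl C bonded to C and H → aldehyde.
  CH(C6H5): pendant –C6H5: benzene ring → arene.
  CH(NO2): –NO2 on an sp³ carbon → nitro (the N=O is not a carbonyl).
  CH(OH): –OH on an sp³ carbon → alcohol (secondary).
  CH2OH: –OH on an sp³ carbon → alcohol.
The HC≡C segment supplies the alkyne: C≡C triple bond → alkyne.

yes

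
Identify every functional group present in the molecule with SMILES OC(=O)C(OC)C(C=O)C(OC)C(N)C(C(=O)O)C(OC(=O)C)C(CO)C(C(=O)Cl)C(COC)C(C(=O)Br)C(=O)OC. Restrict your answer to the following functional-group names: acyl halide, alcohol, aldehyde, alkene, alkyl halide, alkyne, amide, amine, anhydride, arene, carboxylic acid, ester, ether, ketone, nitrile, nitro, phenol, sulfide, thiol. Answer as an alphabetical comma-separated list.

acyl halide, alcohol, aldehyde, amine, carboxylic acid, ester, ether

Taking each segment in turn:
  HOOC: –COOH: carbonyl C bonded to –OH and C → carboxylic acid (the –OH is not a separate alcohol).
  CH(OCH3): pendant –OCH3: C–O–C with sp³ C, no adjacent C=O → ether.
  CH(CHO): pendant –CHO: carbonyl C bonded to C and H → aldehyde.
  CH(OCH3): pendant –OCH3: C–O–C with sp³ C, no adjacent C=O → ether.
  CH(NH2): –NH2 on an sp³ carbon with no adjacent C=O → amine.
  CH(COOH): pendant –COOH: carbonyl C bonded to C and –OH → carboxylic acid.
  CH(OCOCH3): pendant –OC(=O)CH3: an acyloxy group → ester.
  CH(CH2OH): pendant –CH2OH on an sp³ backbone C → alcohol.
  CH(COCl): pendant –C(=O)X: carbonyl C bonded to C and halogen → acyl halide.
  CH(CH2OCH3): pendant –CH2OCH3: C–O–C linkage → ether.
  CH(COBr): pendant –C(=O)X: carbonyl C bonded to C and halogen → acyl halide.
  COOCH3: –C(=O)OCH3: carbonyl C bonded to C and to –OCH3 → ester (not ketone + ether).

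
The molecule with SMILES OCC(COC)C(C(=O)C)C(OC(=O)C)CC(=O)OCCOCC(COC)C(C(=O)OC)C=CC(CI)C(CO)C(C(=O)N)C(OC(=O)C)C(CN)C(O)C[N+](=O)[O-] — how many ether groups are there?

Working along the chain:
  HOCH2: HO– on an sp³ carbon → alcohol.
  CH(CH2OCH3): pendant –CH2OCH3: C–O–C linkage → ether.
  CH(COCH3): pendant –COCH3: carbonyl C bonded to two carbons → ketone.
  CH(OCOCH3): pendant –OC(=O)CH3: an acyloxy group → ester.
  CH2COOCH2: –C(=O)–O–C with C on the carbonyl side → ester.
  CH2OCH2: C–O–C with sp³ carbons on both sides and no adjacent C=O → ether.
  CH(CH2OCH3): pendant –CH2OCH3: C–O–C linkage → ether.
  CH(COOCH3): pendant –COOCH3: carbonyl C bonded to C and –OCH3 → ester.
  CH=CH: C=C double bond → alkene.
  CH(CH2I): pendant –CH2X: halogen on sp³ carbon → alkyl halide.
  CH(CH2OH): pendant –CH2OH on an sp³ backbone C → alcohol.
  CH(CONH2): pendant –CONH2: carbonyl C bonded to C and N → amide.
  CH(OCOCH3): pendant –OC(=O)CH3: an acyloxy group → ester.
  CH(CH2NH2): pendant –CH2NH2: N on sp³ C, no adjacent C=O → amine.
  CH(OH): –OH on an sp³ carbon → alcohol (secondary).
  CH2NO2: –NO2 on carbon → nitro group.
Ether appears at: CH(CH2OCH3), CH2OCH2, CH(CH2OCH3) → 3.

3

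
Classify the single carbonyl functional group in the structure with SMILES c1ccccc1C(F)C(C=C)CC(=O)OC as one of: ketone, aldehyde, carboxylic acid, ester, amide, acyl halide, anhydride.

The carbonyl is in the COOCH3 segment: –C(=O)OCH3: carbonyl C bonded to C and to –OCH3 → ester (not ketone + ether).

ester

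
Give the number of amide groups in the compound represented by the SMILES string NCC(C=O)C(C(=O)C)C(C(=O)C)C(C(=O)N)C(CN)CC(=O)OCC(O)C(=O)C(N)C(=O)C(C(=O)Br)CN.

1

Taking each segment in turn:
  H2NCH2: –NH2 on an sp³ carbon with no adjacent C=O → amine.
  CH(CHO): pendant –CHO: carbonyl C bonded to C and H → aldehyde.
  CH(COCH3): pendant –COCH3: carbonyl C bonded to two carbons → ketone.
  CH(COCH3): pendant –COCH3: carbonyl C bonded to two carbons → ketone.
  CH(CONH2): pendant –CONH2: carbonyl C bonded to C and N → amide.
  CH(CH2NH2): pendant –CH2NH2: N on sp³ C, no adjacent C=O → amine.
  CH2COOCH2: –C(=O)–O–C with C on the carbonyl side → ester.
  CH(OH): –OH on an sp³ carbon → alcohol (secondary).
  CO: –C(=O)– with carbon on both sides → ketone.
  CH(NH2): –NH2 on an sp³ carbon with no adjacent C=O → amine.
  CO: –C(=O)– with carbon on both sides → ketone.
  CH(COBr): pendant –C(=O)X: carbonyl C bonded to C and halogen → acyl halide.
  CH2NH2: –NH2 on an sp³ carbon with no adjacent C=O → amine.
Amide appears at: CH(CONH2) → 1.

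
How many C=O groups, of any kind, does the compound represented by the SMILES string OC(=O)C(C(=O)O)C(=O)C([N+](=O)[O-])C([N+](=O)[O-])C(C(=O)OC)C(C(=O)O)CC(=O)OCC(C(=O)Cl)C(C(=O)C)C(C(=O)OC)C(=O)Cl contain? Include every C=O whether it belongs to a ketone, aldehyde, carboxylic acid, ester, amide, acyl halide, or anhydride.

HOOC: carboxylic acid, 1 C=O (running total 1).
CH(COOH): carboxylic acid, 1 C=O (running total 2).
CO: ketone, 1 C=O (running total 3).
CH(COOCH3): ester, 1 C=O (running total 4).
CH(COOH): carboxylic acid, 1 C=O (running total 5).
CH2COOCH2: ester, 1 C=O (running total 6).
CH(COCl): acyl halide, 1 C=O (running total 7).
CH(COCH3): ketone, 1 C=O (running total 8).
CH(COOCH3): ester, 1 C=O (running total 9).
COCl: acyl halide, 1 C=O (running total 10).

10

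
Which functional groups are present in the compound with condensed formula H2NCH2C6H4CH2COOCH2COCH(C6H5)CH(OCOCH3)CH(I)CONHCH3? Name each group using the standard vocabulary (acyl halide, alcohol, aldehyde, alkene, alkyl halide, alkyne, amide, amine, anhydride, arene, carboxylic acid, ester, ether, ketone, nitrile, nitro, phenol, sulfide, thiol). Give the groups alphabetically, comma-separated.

Working along the chain:
  H2NCH2: –NH2 on an sp³ carbon with no adjacent C=O → amine.
  C6H4: para-disubstituted benzene ring → arene.
  CH2COOCH2: –C(=O)–O–C with C on the carbonyl side → ester.
  CO: –C(=O)– with carbon on both sides → ketone.
  CH(C6H5): pendant –C6H5: benzene ring → arene.
  CH(OCOCH3): pendant –OC(=O)CH3: an acyloxy group → ester.
  CH(I): halogen on an sp³ carbon → alkyl halide.
  CONHCH3: –C(=O)NHCH3: carbonyl C bonded to C and to N → amide (the N is not an amine).

alkyl halide, amide, amine, arene, ester, ketone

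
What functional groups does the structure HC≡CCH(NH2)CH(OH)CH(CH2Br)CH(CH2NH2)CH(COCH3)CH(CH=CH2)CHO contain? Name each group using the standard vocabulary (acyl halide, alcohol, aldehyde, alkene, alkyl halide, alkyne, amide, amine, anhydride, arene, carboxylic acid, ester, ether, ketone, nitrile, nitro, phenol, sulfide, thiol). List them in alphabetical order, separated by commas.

C≡C triple bond → alkyne.
–NH2 on an sp³ carbon with no adjacent C=O → amine.
–OH on an sp³ carbon → alcohol (secondary).
pendant –CH2X: halogen on sp³ carbon → alkyl halide.
pendant –CH2NH2: N on sp³ C, no adjacent C=O → amine.
pendant –COCH3: carbonyl C bonded to two carbons → ketone.
pendant –CH=CH2: C=C double bond → alkene.
terminal –CHO: carbonyl C bonded to H and C → aldehyde.

alcohol, aldehyde, alkene, alkyl halide, alkyne, amine, ketone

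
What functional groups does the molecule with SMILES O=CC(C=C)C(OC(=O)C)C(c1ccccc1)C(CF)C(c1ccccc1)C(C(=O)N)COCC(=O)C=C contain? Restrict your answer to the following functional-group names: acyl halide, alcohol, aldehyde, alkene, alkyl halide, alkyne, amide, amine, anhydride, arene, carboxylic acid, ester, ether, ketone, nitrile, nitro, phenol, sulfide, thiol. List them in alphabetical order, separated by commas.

aldehyde, alkene, alkyl halide, amide, arene, ester, ether, ketone

terminal –CHO: carbonyl C bonded to H and C → aldehyde.
pendant –CH=CH2: C=C double bond → alkene.
pendant –OC(=O)CH3: an acyloxy group → ester.
pendant –C6H5: benzene ring → arene.
pendant –CH2X: halogen on sp³ carbon → alkyl halide.
pendant –C6H5: benzene ring → arene.
pendant –CONH2: carbonyl C bonded to C and N → amide.
C–O–C with sp³ carbons on both sides and no adjacent C=O → ether.
–C(=O)– with carbon on both sides → ketone.
C=C double bond → alkene.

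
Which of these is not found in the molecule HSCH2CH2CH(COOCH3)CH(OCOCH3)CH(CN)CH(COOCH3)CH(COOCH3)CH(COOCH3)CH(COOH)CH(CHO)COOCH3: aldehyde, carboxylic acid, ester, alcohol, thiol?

aldehyde: present (CH(CHO) — pendant –CHO: carbonyl C bonded to C and H → aldehyde).
carboxylic acid: present (CH(COOH) — pendant –COOH: carbonyl C bonded to C and –OH → carboxylic acid).
ester: present (CH(COOCH3) — pendant –COOCH3: carbonyl C bonded to C and –OCH3 → ester).
thiol: present (HSCH2 — –SH on an sp³ carbon → thiol).
alcohol: absent. In CH(COOH), the –OH sits on a carbonyl carbon, making it part of a carboxylic acid, not an alcohol.

alcohol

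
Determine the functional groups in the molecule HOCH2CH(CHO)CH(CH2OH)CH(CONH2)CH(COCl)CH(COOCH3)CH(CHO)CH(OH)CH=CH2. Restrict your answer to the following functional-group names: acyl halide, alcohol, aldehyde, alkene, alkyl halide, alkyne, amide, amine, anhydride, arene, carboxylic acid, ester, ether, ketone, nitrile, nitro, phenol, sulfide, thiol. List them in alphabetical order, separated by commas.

acyl halide, alcohol, aldehyde, alkene, amide, ester

HO– on an sp³ carbon → alcohol.
pendant –CHO: carbonyl C bonded to C and H → aldehyde.
pendant –CH2OH on an sp³ backbone C → alcohol.
pendant –CONH2: carbonyl C bonded to C and N → amide.
pendant –C(=O)X: carbonyl C bonded to C and halogen → acyl halide.
pendant –COOCH3: carbonyl C bonded to C and –OCH3 → ester.
pendant –CHO: carbonyl C bonded to C and H → aldehyde.
–OH on an sp³ carbon → alcohol (secondary).
C=C double bond → alkene.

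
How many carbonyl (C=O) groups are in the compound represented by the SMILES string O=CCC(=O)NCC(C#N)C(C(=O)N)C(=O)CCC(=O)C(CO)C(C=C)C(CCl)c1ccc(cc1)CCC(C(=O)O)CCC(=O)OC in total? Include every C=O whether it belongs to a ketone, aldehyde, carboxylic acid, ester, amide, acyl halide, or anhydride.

7

OHC: aldehyde, 1 C=O (running total 1).
CH2CONHCH2: amide, 1 C=O (running total 2).
CH(CONH2): amide, 1 C=O (running total 3).
CO: ketone, 1 C=O (running total 4).
CO: ketone, 1 C=O (running total 5).
CH(COOH): carboxylic acid, 1 C=O (running total 6).
COOCH3: ester, 1 C=O (running total 7).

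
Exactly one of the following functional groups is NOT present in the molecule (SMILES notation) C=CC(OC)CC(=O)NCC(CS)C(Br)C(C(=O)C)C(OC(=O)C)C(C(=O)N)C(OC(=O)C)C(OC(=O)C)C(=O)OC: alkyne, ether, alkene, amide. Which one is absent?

alkyne

ether: present (CH(OCH3) — pendant –OCH3: C–O–C with sp³ C, no adjacent C=O → ether).
alkene: present (CH2=CH — C=C double bond → alkene).
amide: present (CH2CONHCH2 — –C(=O)–N– linkage → amide (the N is not an amine)).
alkyne: no segment matches this pattern.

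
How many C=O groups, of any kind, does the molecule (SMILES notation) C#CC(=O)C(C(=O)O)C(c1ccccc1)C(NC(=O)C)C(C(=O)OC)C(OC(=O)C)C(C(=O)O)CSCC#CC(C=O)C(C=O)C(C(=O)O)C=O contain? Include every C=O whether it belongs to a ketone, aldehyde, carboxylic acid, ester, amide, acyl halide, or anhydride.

CO: ketone, 1 C=O (running total 1).
CH(COOH): carboxylic acid, 1 C=O (running total 2).
CH(NHCOCH3): amide, 1 C=O (running total 3).
CH(COOCH3): ester, 1 C=O (running total 4).
CH(OCOCH3): ester, 1 C=O (running total 5).
CH(COOH): carboxylic acid, 1 C=O (running total 6).
CH(CHO): aldehyde, 1 C=O (running total 7).
CH(CHO): aldehyde, 1 C=O (running total 8).
CH(COOH): carboxylic acid, 1 C=O (running total 9).
CHO: aldehyde, 1 C=O (running total 10).

10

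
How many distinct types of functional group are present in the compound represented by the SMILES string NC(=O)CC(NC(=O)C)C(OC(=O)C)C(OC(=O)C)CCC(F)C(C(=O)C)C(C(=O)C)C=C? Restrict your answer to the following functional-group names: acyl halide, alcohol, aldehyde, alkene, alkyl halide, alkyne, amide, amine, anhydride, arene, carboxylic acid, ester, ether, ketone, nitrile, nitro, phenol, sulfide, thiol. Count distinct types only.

5

–C(=O)NH2: carbonyl C bonded to C and to N → amide (the N is not a separate amine).
pendant –NHC(=O)CH3: N bonded to a carbonyl → amide (not amine).
pendant –OC(=O)CH3: an acyloxy group → ester.
pendant –OC(=O)CH3: an acyloxy group → ester.
halogen on an sp³ carbon → alkyl halide.
pendant –COCH3: carbonyl C bonded to two carbons → ketone.
pendant –COCH3: carbonyl C bonded to two carbons → ketone.
C=C double bond → alkene.
Distinct types present: alkene, alkyl halide, amide, ester, ketone.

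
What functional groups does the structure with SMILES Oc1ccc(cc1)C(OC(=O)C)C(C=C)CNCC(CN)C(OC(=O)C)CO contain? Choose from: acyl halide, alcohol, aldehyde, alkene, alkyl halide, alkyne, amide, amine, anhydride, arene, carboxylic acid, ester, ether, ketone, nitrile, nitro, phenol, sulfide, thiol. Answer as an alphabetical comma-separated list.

Working along the chain:
  HOC6H4: –OH attached directly to an aromatic ring → phenol (not alcohol); the ring itself is an arene.
  CH(OCOCH3): pendant –OC(=O)CH3: an acyloxy group → ester.
  CH(CH=CH2): pendant –CH=CH2: C=C double bond → alkene.
  CH2NHCH2: C–N–C with sp³ carbons and no adjacent C=O → amine (secondary).
  CH(CH2NH2): pendant –CH2NH2: N on sp³ C, no adjacent C=O → amine.
  CH(OCOCH3): pendant –OC(=O)CH3: an acyloxy group → ester.
  CH2OH: –OH on an sp³ carbon → alcohol.

alcohol, alkene, amine, arene, ester, phenol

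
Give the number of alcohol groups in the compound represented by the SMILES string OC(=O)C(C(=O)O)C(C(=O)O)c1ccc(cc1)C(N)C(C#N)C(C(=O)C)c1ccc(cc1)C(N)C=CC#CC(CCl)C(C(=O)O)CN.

0

Taking each segment in turn:
  HOOC: –COOH: carbonyl C bonded to –OH and C → carboxylic acid (the –OH is not a separate alcohol).
  CH(COOH): pendant –COOH: carbonyl C bonded to C and –OH → carboxylic acid.
  CH(COOH): pendant –COOH: carbonyl C bonded to C and –OH → carboxylic acid.
  C6H4: para-disubstituted benzene ring → arene.
  CH(NH2): –NH2 on an sp³ carbon with no adjacent C=O → amine.
  CH(CN): pendant –C≡N: nitrile.
  CH(COCH3): pendant –COCH3: carbonyl C bonded to two carbons → ketone.
  C6H4: para-disubstituted benzene ring → arene.
  CH(NH2): –NH2 on an sp³ carbon with no adjacent C=O → amine.
  CH=CH: C=C double bond → alkene.
  C≡C: C≡C triple bond → alkyne.
  CH(CH2Cl): pendant –CH2X: halogen on sp³ carbon → alkyl halide.
  CH(COOH): pendant –COOH: carbonyl C bonded to C and –OH → carboxylic acid.
  CH2NH2: –NH2 on an sp³ carbon with no adjacent C=O → amine.
No segment is a alcohol: HOOC is carboxylic acid, not alcohol; CH(COOH) is carboxylic acid, not alcohol; CH(COOH) is carboxylic acid, not alcohol. → 0.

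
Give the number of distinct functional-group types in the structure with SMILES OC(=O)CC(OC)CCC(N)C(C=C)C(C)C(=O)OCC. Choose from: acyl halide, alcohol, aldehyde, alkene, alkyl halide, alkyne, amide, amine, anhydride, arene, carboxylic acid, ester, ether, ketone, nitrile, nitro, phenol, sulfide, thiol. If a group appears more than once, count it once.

5

–COOH: carbonyl C bonded to –OH and C → carboxylic acid (the –OH is not a separate alcohol).
pendant –OCH3: C–O–C with sp³ C, no adjacent C=O → ether.
–NH2 on an sp³ carbon with no adjacent C=O → amine.
pendant –CH=CH2: C=C double bond → alkene.
–C(=O)OCH2CH3: carbonyl C bonded to C and to –OEt → ester.
Distinct types present: alkene, amine, carboxylic acid, ester, ether.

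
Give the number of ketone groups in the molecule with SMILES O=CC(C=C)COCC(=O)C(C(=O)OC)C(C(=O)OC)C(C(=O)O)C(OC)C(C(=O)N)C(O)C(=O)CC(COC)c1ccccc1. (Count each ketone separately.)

Working along the chain:
  OHC: terminal –CHO: carbonyl C bonded to H and C → aldehyde.
  CH(CH=CH2): pendant –CH=CH2: C=C double bond → alkene.
  CH2OCH2: C–O–C with sp³ carbons on both sides and no adjacent C=O → ether.
  CO: –C(=O)– with carbon on both sides → ketone.
  CH(COOCH3): pendant –COOCH3: carbonyl C bonded to C and –OCH3 → ester.
  CH(COOCH3): pendant –COOCH3: carbonyl C bonded to C and –OCH3 → ester.
  CH(COOH): pendant –COOH: carbonyl C bonded to C and –OH → carboxylic acid.
  CH(OCH3): pendant –OCH3: C–O–C with sp³ C, no adjacent C=O → ether.
  CH(CONH2): pendant –CONH2: carbonyl C bonded to C and N → amide.
  CH(OH): –OH on an sp³ carbon → alcohol (secondary).
  CO: –C(=O)– with carbon on both sides → ketone.
  CH(CH2OCH3): pendant –CH2OCH3: C–O–C linkage → ether.
  C6H5: –C6H5 phenyl ring → arene.
Ketone appears at: CO, CO → 2.

2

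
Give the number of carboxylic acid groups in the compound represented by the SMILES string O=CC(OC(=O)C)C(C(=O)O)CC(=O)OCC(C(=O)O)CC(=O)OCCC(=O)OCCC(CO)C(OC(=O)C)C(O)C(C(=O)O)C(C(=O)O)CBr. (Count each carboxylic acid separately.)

4

Working along the chain:
  OHC: terminal –CHO: carbonyl C bonded to H and C → aldehyde.
  CH(OCOCH3): pendant –OC(=O)CH3: an acyloxy group → ester.
  CH(COOH): pendant –COOH: carbonyl C bonded to C and –OH → carboxylic acid.
  CH2COOCH2: –C(=O)–O–C with C on the carbonyl side → ester.
  CH(COOH): pendant –COOH: carbonyl C bonded to C and –OH → carboxylic acid.
  CH2COOCH2: –C(=O)–O–C with C on the carbonyl side → ester.
  CH2COOCH2: –C(=O)–O–C with C on the carbonyl side → ester.
  CH(CH2OH): pendant –CH2OH on an sp³ backbone C → alcohol.
  CH(OCOCH3): pendant –OC(=O)CH3: an acyloxy group → ester.
  CH(OH): –OH on an sp³ carbon → alcohol (secondary).
  CH(COOH): pendant –COOH: carbonyl C bonded to C and –OH → carboxylic acid.
  CH(COOH): pendant –COOH: carbonyl C bonded to C and –OH → carboxylic acid.
  CH2Br: halogen on an sp³ carbon → alkyl halide.
Carboxylic acid appears at: CH(COOH), CH(COOH), CH(COOH), CH(COOH) → 4.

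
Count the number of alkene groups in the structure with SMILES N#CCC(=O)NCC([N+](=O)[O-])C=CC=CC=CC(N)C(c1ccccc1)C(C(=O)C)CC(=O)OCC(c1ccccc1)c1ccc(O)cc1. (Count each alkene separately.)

N≡C–: carbon triple-bonded to nitrogen → nitrile.
–C(=O)–N– linkage → amide (the N is not an amine).
–NO2 on an sp³ carbon → nitro (the N=O is not a carbonyl).
C=C double bond → alkene.
C=C double bond → alkene.
C=C double bond → alkene.
–NH2 on an sp³ carbon with no adjacent C=O → amine.
pendant –C6H5: benzene ring → arene.
pendant –COCH3: carbonyl C bonded to two carbons → ketone.
–C(=O)–O–C with C on the carbonyl side → ester.
pendant –C6H5: benzene ring → arene.
–OH attached directly to an aromatic ring → phenol (not alcohol); the ring itself is an arene.
Alkene appears at: CH=CH, CH=CH, CH=CH → 3.

3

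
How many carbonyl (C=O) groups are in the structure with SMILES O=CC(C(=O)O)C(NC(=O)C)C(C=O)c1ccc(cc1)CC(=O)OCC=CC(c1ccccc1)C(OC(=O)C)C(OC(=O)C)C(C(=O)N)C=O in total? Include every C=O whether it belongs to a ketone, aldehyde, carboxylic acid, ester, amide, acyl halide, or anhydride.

OHC: aldehyde, 1 C=O (running total 1).
CH(COOH): carboxylic acid, 1 C=O (running total 2).
CH(NHCOCH3): amide, 1 C=O (running total 3).
CH(CHO): aldehyde, 1 C=O (running total 4).
CH2COOCH2: ester, 1 C=O (running total 5).
CH(OCOCH3): ester, 1 C=O (running total 6).
CH(OCOCH3): ester, 1 C=O (running total 7).
CH(CONH2): amide, 1 C=O (running total 8).
CHO: aldehyde, 1 C=O (running total 9).

9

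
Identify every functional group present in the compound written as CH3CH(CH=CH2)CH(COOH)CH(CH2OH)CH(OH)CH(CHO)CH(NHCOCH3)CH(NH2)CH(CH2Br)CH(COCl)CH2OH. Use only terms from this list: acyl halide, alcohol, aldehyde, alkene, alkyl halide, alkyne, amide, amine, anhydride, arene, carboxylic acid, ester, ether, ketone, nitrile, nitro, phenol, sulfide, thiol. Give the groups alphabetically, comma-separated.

Taking each segment in turn:
  CH(CH=CH2): pendant –CH=CH2: C=C double bond → alkene.
  CH(COOH): pendant –COOH: carbonyl C bonded to C and –OH → carboxylic acid.
  CH(CH2OH): pendant –CH2OH on an sp³ backbone C → alcohol.
  CH(OH): –OH on an sp³ carbon → alcohol (secondary).
  CH(CHO): pendant –CHO: carbonyl C bonded to C and H → aldehyde.
  CH(NHCOCH3): pendant –NHC(=O)CH3: N bonded to a carbonyl → amide (not amine).
  CH(NH2): –NH2 on an sp³ carbon with no adjacent C=O → amine.
  CH(CH2Br): pendant –CH2X: halogen on sp³ carbon → alkyl halide.
  CH(COCl): pendant –C(=O)X: carbonyl C bonded to C and halogen → acyl halide.
  CH2OH: –OH on an sp³ carbon → alcohol.

acyl halide, alcohol, aldehyde, alkene, alkyl halide, amide, amine, carboxylic acid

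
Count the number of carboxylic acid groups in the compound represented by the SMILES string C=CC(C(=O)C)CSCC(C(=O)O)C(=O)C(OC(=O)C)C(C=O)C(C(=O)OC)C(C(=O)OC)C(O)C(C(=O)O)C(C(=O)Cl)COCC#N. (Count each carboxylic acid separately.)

2

C=C double bond → alkene.
pendant –COCH3: carbonyl C bonded to two carbons → ketone.
C–S–C linkage → sulfide (thioether).
pendant –COOH: carbonyl C bonded to C and –OH → carboxylic acid.
–C(=O)– with carbon on both sides → ketone.
pendant –OC(=O)CH3: an acyloxy group → ester.
pendant –CHO: carbonyl C bonded to C and H → aldehyde.
pendant –COOCH3: carbonyl C bonded to C and –OCH3 → ester.
pendant –COOCH3: carbonyl C bonded to C and –OCH3 → ester.
–OH on an sp³ carbon → alcohol (secondary).
pendant –COOH: carbonyl C bonded to C and –OH → carboxylic acid.
pendant –C(=O)X: carbonyl C bonded to C and halogen → acyl halide.
C–O–C with sp³ carbons on both sides and no adjacent C=O → ether.
–C≡N: carbon triple-bonded to nitrogen → nitrile.
Carboxylic acid appears at: CH(COOH), CH(COOH) → 2.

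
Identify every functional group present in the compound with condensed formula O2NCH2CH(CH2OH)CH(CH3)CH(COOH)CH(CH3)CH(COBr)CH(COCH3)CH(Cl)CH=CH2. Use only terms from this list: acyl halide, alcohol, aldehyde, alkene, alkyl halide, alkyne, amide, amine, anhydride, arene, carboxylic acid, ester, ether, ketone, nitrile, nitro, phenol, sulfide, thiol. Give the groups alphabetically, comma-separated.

Reading the structure from left to right:
  O2NCH2: –NO2 on carbon → nitro group.
  CH(CH2OH): pendant –CH2OH on an sp³ backbone C → alcohol.
  CH(COOH): pendant –COOH: carbonyl C bonded to C and –OH → carboxylic acid.
  CH(COBr): pendant –C(=O)X: carbonyl C bonded to C and halogen → acyl halide.
  CH(COCH3): pendant –COCH3: carbonyl C bonded to two carbons → ketone.
  CH(Cl): halogen on an sp³ carbon → alkyl halide.
  CH=CH2: C=C double bond → alkene.

acyl halide, alcohol, alkene, alkyl halide, carboxylic acid, ketone, nitro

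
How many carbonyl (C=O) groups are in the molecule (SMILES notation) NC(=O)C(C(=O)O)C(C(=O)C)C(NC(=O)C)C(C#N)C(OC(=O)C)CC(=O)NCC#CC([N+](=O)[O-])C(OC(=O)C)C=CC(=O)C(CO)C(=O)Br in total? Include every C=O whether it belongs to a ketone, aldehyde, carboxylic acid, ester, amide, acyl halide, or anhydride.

9

H2NCO: amide, 1 C=O (running total 1).
CH(COOH): carboxylic acid, 1 C=O (running total 2).
CH(COCH3): ketone, 1 C=O (running total 3).
CH(NHCOCH3): amide, 1 C=O (running total 4).
CH(OCOCH3): ester, 1 C=O (running total 5).
CH2CONHCH2: amide, 1 C=O (running total 6).
CH(OCOCH3): ester, 1 C=O (running total 7).
CO: ketone, 1 C=O (running total 8).
COBr: acyl halide, 1 C=O (running total 9).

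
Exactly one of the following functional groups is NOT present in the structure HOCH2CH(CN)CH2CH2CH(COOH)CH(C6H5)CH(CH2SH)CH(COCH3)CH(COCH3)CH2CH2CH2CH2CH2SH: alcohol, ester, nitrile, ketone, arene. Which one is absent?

arene: present (CH(C6H5) — pendant –C6H5: benzene ring → arene).
ketone: present (CH(COCH3) — pendant –COCH3: carbonyl C bonded to two carbons → ketone).
nitrile: present (CH(CN) — pendant –C≡N: nitrile).
alcohol: present (HOCH2 — HO– on an sp³ carbon → alcohol).
ester: no segment matches this pattern.

ester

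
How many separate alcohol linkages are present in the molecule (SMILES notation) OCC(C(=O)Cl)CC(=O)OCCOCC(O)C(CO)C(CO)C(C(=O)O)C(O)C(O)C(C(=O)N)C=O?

HO– on an sp³ carbon → alcohol.
pendant –C(=O)X: carbonyl C bonded to C and halogen → acyl halide.
–C(=O)–O–C with C on the carbonyl side → ester.
C–O–C with sp³ carbons on both sides and no adjacent C=O → ether.
–OH on an sp³ carbon → alcohol (secondary).
pendant –CH2OH on an sp³ backbone C → alcohol.
pendant –CH2OH on an sp³ backbone C → alcohol.
pendant –COOH: carbonyl C bonded to C and –OH → carboxylic acid.
–OH on an sp³ carbon → alcohol (secondary).
–OH on an sp³ carbon → alcohol (secondary).
pendant –CONH2: carbonyl C bonded to C and N → amide.
terminal –CHO: carbonyl C bonded to H and C → aldehyde.
Alcohol appears at: HOCH2, CH(OH), CH(CH2OH), CH(CH2OH), CH(OH), CH(OH) → 6.

6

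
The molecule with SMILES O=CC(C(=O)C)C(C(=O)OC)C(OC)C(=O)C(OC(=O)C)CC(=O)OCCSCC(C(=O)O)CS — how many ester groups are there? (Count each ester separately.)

3

Working along the chain:
  OHC: terminal –CHO: carbonyl C bonded to H and C → aldehyde.
  CH(COCH3): pendant –COCH3: carbonyl C bonded to two carbons → ketone.
  CH(COOCH3): pendant –COOCH3: carbonyl C bonded to C and –OCH3 → ester.
  CH(OCH3): pendant –OCH3: C–O–C with sp³ C, no adjacent C=O → ether.
  CO: –C(=O)– with carbon on both sides → ketone.
  CH(OCOCH3): pendant –OC(=O)CH3: an acyloxy group → ester.
  CH2COOCH2: –C(=O)–O–C with C on the carbonyl side → ester.
  CH2SCH2: C–S–C linkage → sulfide (thioether).
  CH(COOH): pendant –COOH: carbonyl C bonded to C and –OH → carboxylic acid.
  CH2SH: –SH on an sp³ carbon → thiol.
Ester appears at: CH(COOCH3), CH(OCOCH3), CH2COOCH2 → 3.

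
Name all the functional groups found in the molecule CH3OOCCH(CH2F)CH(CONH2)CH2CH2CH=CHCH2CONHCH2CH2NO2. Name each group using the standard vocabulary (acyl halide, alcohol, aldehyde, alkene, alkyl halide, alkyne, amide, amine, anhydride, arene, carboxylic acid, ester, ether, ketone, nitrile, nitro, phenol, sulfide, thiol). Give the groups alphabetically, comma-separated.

Taking each segment in turn:
  CH3OOC: CH3O–C(=O)–: carbonyl C bonded to C and to –OCH3 → ester (not ketone + ether).
  CH(CH2F): pendant –CH2X: halogen on sp³ carbon → alkyl halide.
  CH(CONH2): pendant –CONH2: carbonyl C bonded to C and N → amide.
  CH=CH: C=C double bond → alkene.
  CH2CONHCH2: –C(=O)–N– linkage → amide (the N is not an amine).
  CH2NO2: –NO2 on carbon → nitro group.

alkene, alkyl halide, amide, ester, nitro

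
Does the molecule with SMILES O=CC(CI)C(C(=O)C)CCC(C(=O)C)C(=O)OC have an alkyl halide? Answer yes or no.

terminal –CHO: carbonyl C bonded to H and C → aldehyde.
pendant –CH2X: halogen on sp³ carbon → alkyl halide.
pendant –COCH3: carbonyl C bonded to two carbons → ketone.
pendant –COCH3: carbonyl C bonded to two carbons → ketone.
–C(=O)OCH3: carbonyl C bonded to C and to –OCH3 → ester (not ketone + ether).
The CH(CH2I) segment supplies the alkyl halide: pendant –CH2X: halogen on sp³ carbon → alkyl halide.

yes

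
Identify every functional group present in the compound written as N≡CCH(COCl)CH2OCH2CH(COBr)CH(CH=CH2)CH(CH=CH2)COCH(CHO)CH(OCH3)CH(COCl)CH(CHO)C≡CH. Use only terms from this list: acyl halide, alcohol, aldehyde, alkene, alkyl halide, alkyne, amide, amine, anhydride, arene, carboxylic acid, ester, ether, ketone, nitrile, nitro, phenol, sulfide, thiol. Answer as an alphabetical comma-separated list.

acyl halide, aldehyde, alkene, alkyne, ether, ketone, nitrile

Working along the chain:
  N≡C: N≡C–: carbon triple-bonded to nitrogen → nitrile.
  CH(COCl): pendant –C(=O)X: carbonyl C bonded to C and halogen → acyl halide.
  CH2OCH2: C–O–C with sp³ carbons on both sides and no adjacent C=O → ether.
  CH(COBr): pendant –C(=O)X: carbonyl C bonded to C and halogen → acyl halide.
  CH(CH=CH2): pendant –CH=CH2: C=C double bond → alkene.
  CH(CH=CH2): pendant –CH=CH2: C=C double bond → alkene.
  CO: –C(=O)– with carbon on both sides → ketone.
  CH(CHO): pendant –CHO: carbonyl C bonded to C and H → aldehyde.
  CH(OCH3): pendant –OCH3: C–O–C with sp³ C, no adjacent C=O → ether.
  CH(COCl): pendant –C(=O)X: carbonyl C bonded to C and halogen → acyl halide.
  CH(CHO): pendant –CHO: carbonyl C bonded to C and H → aldehyde.
  C≡CH: C≡C triple bond → alkyne.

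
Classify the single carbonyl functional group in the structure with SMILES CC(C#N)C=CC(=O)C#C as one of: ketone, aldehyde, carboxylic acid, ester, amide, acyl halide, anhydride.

The carbonyl is in the CO segment: –C(=O)– with carbon on both sides → ketone.

ketone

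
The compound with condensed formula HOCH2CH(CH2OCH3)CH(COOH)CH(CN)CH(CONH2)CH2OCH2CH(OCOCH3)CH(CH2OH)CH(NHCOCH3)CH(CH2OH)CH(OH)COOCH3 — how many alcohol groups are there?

Reading the structure from left to right:
  HOCH2: HO– on an sp³ carbon → alcohol.
  CH(CH2OCH3): pendant –CH2OCH3: C–O–C linkage → ether.
  CH(COOH): pendant –COOH: carbonyl C bonded to C and –OH → carboxylic acid.
  CH(CN): pendant –C≡N: nitrile.
  CH(CONH2): pendant –CONH2: carbonyl C bonded to C and N → amide.
  CH2OCH2: C–O–C with sp³ carbons on both sides and no adjacent C=O → ether.
  CH(OCOCH3): pendant –OC(=O)CH3: an acyloxy group → ester.
  CH(CH2OH): pendant –CH2OH on an sp³ backbone C → alcohol.
  CH(NHCOCH3): pendant –NHC(=O)CH3: N bonded to a carbonyl → amide (not amine).
  CH(CH2OH): pendant –CH2OH on an sp³ backbone C → alcohol.
  CH(OH): –OH on an sp³ carbon → alcohol (secondary).
  COOCH3: –C(=O)OCH3: carbonyl C bonded to C and to –OCH3 → ester (not ketone + ether).
Alcohol appears at: HOCH2, CH(CH2OH), CH(CH2OH), CH(OH) → 4.

4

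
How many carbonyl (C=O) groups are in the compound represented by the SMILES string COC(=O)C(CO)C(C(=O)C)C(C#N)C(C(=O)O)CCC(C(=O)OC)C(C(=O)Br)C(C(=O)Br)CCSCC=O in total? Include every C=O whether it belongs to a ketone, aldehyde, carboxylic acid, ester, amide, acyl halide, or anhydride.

7

CH3OOC: ester, 1 C=O (running total 1).
CH(COCH3): ketone, 1 C=O (running total 2).
CH(COOH): carboxylic acid, 1 C=O (running total 3).
CH(COOCH3): ester, 1 C=O (running total 4).
CH(COBr): acyl halide, 1 C=O (running total 5).
CH(COBr): acyl halide, 1 C=O (running total 6).
CHO: aldehyde, 1 C=O (running total 7).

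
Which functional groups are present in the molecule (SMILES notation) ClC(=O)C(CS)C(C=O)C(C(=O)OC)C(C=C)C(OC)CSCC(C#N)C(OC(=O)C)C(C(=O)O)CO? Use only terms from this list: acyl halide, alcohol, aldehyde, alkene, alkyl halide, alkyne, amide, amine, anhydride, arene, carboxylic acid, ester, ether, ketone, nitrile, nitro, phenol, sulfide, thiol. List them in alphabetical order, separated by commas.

Taking each segment in turn:
  ClCO: –C(=O)Cl: carbonyl C bonded to C and to a halogen → acyl halide (not alkyl halide).
  CH(CH2SH): pendant –CH2SH → thiol.
  CH(CHO): pendant –CHO: carbonyl C bonded to C and H → aldehyde.
  CH(COOCH3): pendant –COOCH3: carbonyl C bonded to C and –OCH3 → ester.
  CH(CH=CH2): pendant –CH=CH2: C=C double bond → alkene.
  CH(OCH3): pendant –OCH3: C–O–C with sp³ C, no adjacent C=O → ether.
  CH2SCH2: C–S–C linkage → sulfide (thioether).
  CH(CN): pendant –C≡N: nitrile.
  CH(OCOCH3): pendant –OC(=O)CH3: an acyloxy group → ester.
  CH(COOH): pendant –COOH: carbonyl C bonded to C and –OH → carboxylic acid.
  CH2OH: –OH on an sp³ carbon → alcohol.

acyl halide, alcohol, aldehyde, alkene, carboxylic acid, ester, ether, nitrile, sulfide, thiol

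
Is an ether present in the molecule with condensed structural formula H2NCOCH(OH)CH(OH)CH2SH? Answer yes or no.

–C(=O)NH2: carbonyl C bonded to C and to N → amide (the N is not a separate amine).
–OH on an sp³ carbon → alcohol (secondary).
–OH on an sp³ carbon → alcohol (secondary).
–SH on an sp³ carbon → thiol.
The groups actually present are: alcohol, amide, thiol.

no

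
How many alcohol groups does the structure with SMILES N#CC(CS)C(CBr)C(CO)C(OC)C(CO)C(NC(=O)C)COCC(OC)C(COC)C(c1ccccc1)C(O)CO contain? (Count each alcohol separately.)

4

Taking each segment in turn:
  N≡C: N≡C–: carbon triple-bonded to nitrogen → nitrile.
  CH(CH2SH): pendant –CH2SH → thiol.
  CH(CH2Br): pendant –CH2X: halogen on sp³ carbon → alkyl halide.
  CH(CH2OH): pendant –CH2OH on an sp³ backbone C → alcohol.
  CH(OCH3): pendant –OCH3: C–O–C with sp³ C, no adjacent C=O → ether.
  CH(CH2OH): pendant –CH2OH on an sp³ backbone C → alcohol.
  CH(NHCOCH3): pendant –NHC(=O)CH3: N bonded to a carbonyl → amide (not amine).
  CH2OCH2: C–O–C with sp³ carbons on both sides and no adjacent C=O → ether.
  CH(OCH3): pendant –OCH3: C–O–C with sp³ C, no adjacent C=O → ether.
  CH(CH2OCH3): pendant –CH2OCH3: C–O–C linkage → ether.
  CH(C6H5): pendant –C6H5: benzene ring → arene.
  CH(OH): –OH on an sp³ carbon → alcohol (secondary).
  CH2OH: –OH on an sp³ carbon → alcohol.
Alcohol appears at: CH(CH2OH), CH(CH2OH), CH(OH), CH2OH → 4.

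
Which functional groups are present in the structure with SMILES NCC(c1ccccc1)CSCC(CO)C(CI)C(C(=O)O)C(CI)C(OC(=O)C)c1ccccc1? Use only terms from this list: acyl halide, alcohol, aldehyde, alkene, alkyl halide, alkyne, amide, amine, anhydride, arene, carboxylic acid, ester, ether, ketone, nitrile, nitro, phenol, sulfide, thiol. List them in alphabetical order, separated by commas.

Working along the chain:
  H2NCH2: –NH2 on an sp³ carbon with no adjacent C=O → amine.
  CH(C6H5): pendant –C6H5: benzene ring → arene.
  CH2SCH2: C–S–C linkage → sulfide (thioether).
  CH(CH2OH): pendant –CH2OH on an sp³ backbone C → alcohol.
  CH(CH2I): pendant –CH2X: halogen on sp³ carbon → alkyl halide.
  CH(COOH): pendant –COOH: carbonyl C bonded to C and –OH → carboxylic acid.
  CH(CH2I): pendant –CH2X: halogen on sp³ carbon → alkyl halide.
  CH(OCOCH3): pendant –OC(=O)CH3: an acyloxy group → ester.
  C6H5: –C6H5 phenyl ring → arene.

alcohol, alkyl halide, amine, arene, carboxylic acid, ester, sulfide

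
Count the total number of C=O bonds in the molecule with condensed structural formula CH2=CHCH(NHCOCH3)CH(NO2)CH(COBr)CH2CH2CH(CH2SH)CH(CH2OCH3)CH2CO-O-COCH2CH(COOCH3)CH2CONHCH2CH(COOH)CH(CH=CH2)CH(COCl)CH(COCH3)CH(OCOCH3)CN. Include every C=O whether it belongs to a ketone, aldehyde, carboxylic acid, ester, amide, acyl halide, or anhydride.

CH(NHCOCH3): amide, 1 C=O (running total 1).
CH(COBr): acyl halide, 1 C=O (running total 2).
CH2CO-O-COCH2: anhydride, 2 C=O (running total 4).
CH(COOCH3): ester, 1 C=O (running total 5).
CH2CONHCH2: amide, 1 C=O (running total 6).
CH(COOH): carboxylic acid, 1 C=O (running total 7).
CH(COCl): acyl halide, 1 C=O (running total 8).
CH(COCH3): ketone, 1 C=O (running total 9).
CH(OCOCH3): ester, 1 C=O (running total 10).

10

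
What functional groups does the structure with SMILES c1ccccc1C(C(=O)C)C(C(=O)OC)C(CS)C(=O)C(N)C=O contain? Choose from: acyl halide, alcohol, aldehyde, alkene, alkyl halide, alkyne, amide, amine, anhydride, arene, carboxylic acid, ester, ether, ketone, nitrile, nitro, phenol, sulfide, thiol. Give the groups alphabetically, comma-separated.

Working along the chain:
  C6H5: C6H5– phenyl ring → arene.
  CH(COCH3): pendant –COCH3: carbonyl C bonded to two carbons → ketone.
  CH(COOCH3): pendant –COOCH3: carbonyl C bonded to C and –OCH3 → ester.
  CH(CH2SH): pendant –CH2SH → thiol.
  CO: –C(=O)– with carbon on both sides → ketone.
  CH(NH2): –NH2 on an sp³ carbon with no adjacent C=O → amine.
  CHO: terminal –CHO: carbonyl C bonded to H and C → aldehyde.

aldehyde, amine, arene, ester, ketone, thiol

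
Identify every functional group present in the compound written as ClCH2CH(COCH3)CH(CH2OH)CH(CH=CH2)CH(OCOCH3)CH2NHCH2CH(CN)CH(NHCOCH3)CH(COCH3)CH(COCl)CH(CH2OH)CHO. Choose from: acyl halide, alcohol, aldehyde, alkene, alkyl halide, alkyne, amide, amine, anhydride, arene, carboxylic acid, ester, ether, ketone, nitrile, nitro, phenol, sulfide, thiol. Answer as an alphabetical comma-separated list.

acyl halide, alcohol, aldehyde, alkene, alkyl halide, amide, amine, ester, ketone, nitrile

Reading the structure from left to right:
  ClCH2: halogen on an sp³ carbon → alkyl halide.
  CH(COCH3): pendant –COCH3: carbonyl C bonded to two carbons → ketone.
  CH(CH2OH): pendant –CH2OH on an sp³ backbone C → alcohol.
  CH(CH=CH2): pendant –CH=CH2: C=C double bond → alkene.
  CH(OCOCH3): pendant –OC(=O)CH3: an acyloxy group → ester.
  CH2NHCH2: C–N–C with sp³ carbons and no adjacent C=O → amine (secondary).
  CH(CN): pendant –C≡N: nitrile.
  CH(NHCOCH3): pendant –NHC(=O)CH3: N bonded to a carbonyl → amide (not amine).
  CH(COCH3): pendant –COCH3: carbonyl C bonded to two carbons → ketone.
  CH(COCl): pendant –C(=O)X: carbonyl C bonded to C and halogen → acyl halide.
  CH(CH2OH): pendant –CH2OH on an sp³ backbone C → alcohol.
  CHO: terminal –CHO: carbonyl C bonded to H and C → aldehyde.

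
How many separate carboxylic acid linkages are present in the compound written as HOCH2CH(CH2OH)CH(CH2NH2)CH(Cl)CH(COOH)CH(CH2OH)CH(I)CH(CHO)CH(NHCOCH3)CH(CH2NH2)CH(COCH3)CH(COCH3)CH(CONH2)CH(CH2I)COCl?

1

Working along the chain:
  HOCH2: HO– on an sp³ carbon → alcohol.
  CH(CH2OH): pendant –CH2OH on an sp³ backbone C → alcohol.
  CH(CH2NH2): pendant –CH2NH2: N on sp³ C, no adjacent C=O → amine.
  CH(Cl): halogen on an sp³ carbon → alkyl halide.
  CH(COOH): pendant –COOH: carbonyl C bonded to C and –OH → carboxylic acid.
  CH(CH2OH): pendant –CH2OH on an sp³ backbone C → alcohol.
  CH(I): halogen on an sp³ carbon → alkyl halide.
  CH(CHO): pendant –CHO: carbonyl C bonded to C and H → aldehyde.
  CH(NHCOCH3): pendant –NHC(=O)CH3: N bonded to a carbonyl → amide (not amine).
  CH(CH2NH2): pendant –CH2NH2: N on sp³ C, no adjacent C=O → amine.
  CH(COCH3): pendant –COCH3: carbonyl C bonded to two carbons → ketone.
  CH(COCH3): pendant –COCH3: carbonyl C bonded to two carbons → ketone.
  CH(CONH2): pendant –CONH2: carbonyl C bonded to C and N → amide.
  CH(CH2I): pendant –CH2X: halogen on sp³ carbon → alkyl halide.
  COCl: –C(=O)Cl: carbonyl C bonded to C and to a halogen → acyl halide (not alkyl halide).
Carboxylic acid appears at: CH(COOH) → 1.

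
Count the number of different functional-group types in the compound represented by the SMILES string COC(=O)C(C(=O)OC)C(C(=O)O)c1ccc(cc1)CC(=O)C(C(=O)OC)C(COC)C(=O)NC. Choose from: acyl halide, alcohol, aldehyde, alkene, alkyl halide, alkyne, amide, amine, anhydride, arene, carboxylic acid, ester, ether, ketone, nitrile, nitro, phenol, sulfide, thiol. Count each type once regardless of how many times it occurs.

CH3O–C(=O)–: carbonyl C bonded to C and to –OCH3 → ester (not ketone + ether).
pendant –COOCH3: carbonyl C bonded to C and –OCH3 → ester.
pendant –COOH: carbonyl C bonded to C and –OH → carboxylic acid.
para-disubstituted benzene ring → arene.
–C(=O)– with carbon on both sides → ketone.
pendant –COOCH3: carbonyl C bonded to C and –OCH3 → ester.
pendant –CH2OCH3: C–O–C linkage → ether.
–C(=O)NHCH3: carbonyl C bonded to C and to N → amide (the N is not an amine).
Distinct types present: amide, arene, carboxylic acid, ester, ether, ketone.

6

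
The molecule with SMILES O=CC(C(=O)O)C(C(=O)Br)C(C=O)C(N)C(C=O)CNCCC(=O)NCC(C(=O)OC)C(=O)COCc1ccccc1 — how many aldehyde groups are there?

3

Reading the structure from left to right:
  OHC: terminal –CHO: carbonyl C bonded to H and C → aldehyde.
  CH(COOH): pendant –COOH: carbonyl C bonded to C and –OH → carboxylic acid.
  CH(COBr): pendant –C(=O)X: carbonyl C bonded to C and halogen → acyl halide.
  CH(CHO): pendant –CHO: carbonyl C bonded to C and H → aldehyde.
  CH(NH2): –NH2 on an sp³ carbon with no adjacent C=O → amine.
  CH(CHO): pendant –CHO: carbonyl C bonded to C and H → aldehyde.
  CH2NHCH2: C–N–C with sp³ carbons and no adjacent C=O → amine (secondary).
  CH2CONHCH2: –C(=O)–N– linkage → amide (the N is not an amine).
  CH(COOCH3): pendant –COOCH3: carbonyl C bonded to C and –OCH3 → ester.
  CO: –C(=O)– with carbon on both sides → ketone.
  CH2OCH2: C–O–C with sp³ carbons on both sides and no adjacent C=O → ether.
  C6H5: –C6H5 phenyl ring → arene.
Aldehyde appears at: OHC, CH(CHO), CH(CHO) → 3.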